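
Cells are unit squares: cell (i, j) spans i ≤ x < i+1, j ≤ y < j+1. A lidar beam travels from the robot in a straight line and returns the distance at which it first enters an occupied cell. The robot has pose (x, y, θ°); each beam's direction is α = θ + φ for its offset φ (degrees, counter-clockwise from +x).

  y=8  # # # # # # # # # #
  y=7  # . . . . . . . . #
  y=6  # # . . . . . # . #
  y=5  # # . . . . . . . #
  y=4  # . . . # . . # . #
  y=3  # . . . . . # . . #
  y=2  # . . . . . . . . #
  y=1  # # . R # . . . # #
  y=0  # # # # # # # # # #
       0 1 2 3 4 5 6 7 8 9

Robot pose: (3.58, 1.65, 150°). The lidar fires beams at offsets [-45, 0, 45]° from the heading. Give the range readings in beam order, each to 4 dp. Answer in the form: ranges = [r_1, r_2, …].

beam 1: φ=-45°, α=105°
  d=(-0.2588,0.9659)  start (3,1)  tX=2.2409 tY=0.3623  stride 1/|dx|=3.8637 1/|dy|=1.0353
    cross y-line → (3,2), t=0.3623
    cross y-line → (3,3), t=1.3976
    cross x-line → (2,3), t=2.2409
    cross y-line → (2,4), t=2.4329
    cross y-line → (2,5), t=3.4682
    cross y-line → (2,6), t=4.5035
    cross y-line → (2,7), t=5.5387
    cross x-line → (1,7), t=6.1047
    cross y-line → (1,8), t=6.5740 (wall)
  → r_1 = 6.5740
beam 2: φ=0°, α=150°
  d=(-0.8660,0.5000)  start (3,1)  tX=0.6697 tY=0.7000  stride 1/|dx|=1.1547 1/|dy|=2.0000
    cross x-line → (2,1), t=0.6697
    cross y-line → (2,2), t=0.7000
    cross x-line → (1,2), t=1.8244
    cross y-line → (1,3), t=2.7000
    cross x-line → (0,3), t=2.9791 (wall)
  → r_2 = 2.9791
beam 3: φ=45°, α=195°
  d=(-0.9659,-0.2588)  start (3,1)  tX=0.6005 tY=2.5114  stride 1/|dx|=1.0353 1/|dy|=3.8637
    cross x-line → (2,1), t=0.6005
    cross x-line → (1,1), t=1.6357 (wall)
  → r_3 = 1.6357

ranges = [6.5740, 2.9791, 1.6357]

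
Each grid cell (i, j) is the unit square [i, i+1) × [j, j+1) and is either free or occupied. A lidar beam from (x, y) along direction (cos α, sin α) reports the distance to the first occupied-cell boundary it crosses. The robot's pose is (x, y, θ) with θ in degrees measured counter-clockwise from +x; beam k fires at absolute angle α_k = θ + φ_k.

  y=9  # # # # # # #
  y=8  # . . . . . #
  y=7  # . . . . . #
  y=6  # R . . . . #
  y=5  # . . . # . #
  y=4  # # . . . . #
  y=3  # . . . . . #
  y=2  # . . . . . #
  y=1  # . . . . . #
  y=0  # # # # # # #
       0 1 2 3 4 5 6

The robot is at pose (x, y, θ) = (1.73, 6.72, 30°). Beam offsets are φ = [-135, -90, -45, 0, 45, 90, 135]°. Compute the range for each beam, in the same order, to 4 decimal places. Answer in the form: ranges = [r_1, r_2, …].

ranges = [1.7807, 6.6049, 2.7819, 4.5600, 2.3604, 1.4600, 0.7558]

beam 1: φ=-135°, α=255°
  direction (-0.2588, -0.9659); cell (1,6); t to first gridline: x 2.8205, y 0.7454 (then +3.8637 / +1.0353)
    (1,5) via y @ 0.7454
    (1,4) via y @ 1.7807  # hit
  → r_1 = 1.7807
beam 2: φ=-90°, α=300°
  direction (0.5000, -0.8660); cell (1,6); t to first gridline: x 0.5400, y 0.8314 (then +2.0000 / +1.1547)
    (2,6) via x @ 0.5400
    (2,5) via y @ 0.8314
    (2,4) via y @ 1.9861
    (3,4) via x @ 2.5400
    (3,3) via y @ 3.1408
    (3,2) via y @ 4.2955
    (4,2) via x @ 4.5400
    (4,1) via y @ 5.4502
    (5,1) via x @ 6.5400
    (5,0) via y @ 6.6049  # hit
  → r_2 = 6.6049
beam 3: φ=-45°, α=345°
  direction (0.9659, -0.2588); cell (1,6); t to first gridline: x 0.2795, y 2.7819 (then +1.0353 / +3.8637)
    (2,6) via x @ 0.2795
    (3,6) via x @ 1.3148
    (4,6) via x @ 2.3501
    (4,5) via y @ 2.7819  # hit
  → r_3 = 2.7819
beam 4: φ=0°, α=30°
  direction (0.8660, 0.5000); cell (1,6); t to first gridline: x 0.3118, y 0.5600 (then +1.1547 / +2.0000)
    (2,6) via x @ 0.3118
    (2,7) via y @ 0.5600
    (3,7) via x @ 1.4665
    (3,8) via y @ 2.5600
    (4,8) via x @ 2.6212
    (5,8) via x @ 3.7759
    (5,9) via y @ 4.5600  # hit
  → r_4 = 4.5600
beam 5: φ=45°, α=75°
  direction (0.2588, 0.9659); cell (1,6); t to first gridline: x 1.0432, y 0.2899 (then +3.8637 / +1.0353)
    (1,7) via y @ 0.2899
    (2,7) via x @ 1.0432
    (2,8) via y @ 1.3252
    (2,9) via y @ 2.3604  # hit
  → r_5 = 2.3604
beam 6: φ=90°, α=120°
  direction (-0.5000, 0.8660); cell (1,6); t to first gridline: x 1.4600, y 0.3233 (then +2.0000 / +1.1547)
    (1,7) via y @ 0.3233
    (0,7) via x @ 1.4600  # hit
  → r_6 = 1.4600
beam 7: φ=135°, α=165°
  direction (-0.9659, 0.2588); cell (1,6); t to first gridline: x 0.7558, y 1.0818 (then +1.0353 / +3.8637)
    (0,6) via x @ 0.7558  # hit
  → r_7 = 0.7558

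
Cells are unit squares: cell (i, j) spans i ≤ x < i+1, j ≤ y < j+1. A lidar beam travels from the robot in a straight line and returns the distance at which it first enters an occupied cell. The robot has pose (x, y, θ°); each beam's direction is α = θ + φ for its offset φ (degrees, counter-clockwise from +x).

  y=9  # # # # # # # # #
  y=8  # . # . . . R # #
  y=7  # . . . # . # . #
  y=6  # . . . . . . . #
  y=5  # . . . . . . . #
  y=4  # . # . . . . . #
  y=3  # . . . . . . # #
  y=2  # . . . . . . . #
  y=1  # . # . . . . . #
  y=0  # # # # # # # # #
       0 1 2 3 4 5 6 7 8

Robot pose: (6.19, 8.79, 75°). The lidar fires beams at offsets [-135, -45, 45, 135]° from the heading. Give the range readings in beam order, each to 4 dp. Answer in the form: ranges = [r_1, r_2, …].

beam 1: φ=-135°, α=300°
  dir = (cos 300°, sin 300°) = (0.5000, -0.8660); from cell (6,8)
  next x-line at t=1.6200, next y-line at t=0.9122; Δt_x=2.0000, Δt_y=1.1547
    y: enter (6,7) at t=0.9122 ← occupied
  → r_1 = 0.9122
beam 2: φ=-45°, α=30°
  dir = (cos 30°, sin 30°) = (0.8660, 0.5000); from cell (6,8)
  next x-line at t=0.9353, next y-line at t=0.4200; Δt_x=1.1547, Δt_y=2.0000
    y: enter (6,9) at t=0.4200 ← occupied
  → r_2 = 0.4200
beam 3: φ=45°, α=120°
  dir = (cos 120°, sin 120°) = (-0.5000, 0.8660); from cell (6,8)
  next x-line at t=0.3800, next y-line at t=0.2425; Δt_x=2.0000, Δt_y=1.1547
    y: enter (6,9) at t=0.2425 ← occupied
  → r_3 = 0.2425
beam 4: φ=135°, α=210°
  dir = (cos 210°, sin 210°) = (-0.8660, -0.5000); from cell (6,8)
  next x-line at t=0.2194, next y-line at t=1.5800; Δt_x=1.1547, Δt_y=2.0000
    x: enter (5,8) at t=0.2194
    x: enter (4,8) at t=1.3741
    y: enter (4,7) at t=1.5800 ← occupied
  → r_4 = 1.5800

ranges = [0.9122, 0.4200, 0.2425, 1.5800]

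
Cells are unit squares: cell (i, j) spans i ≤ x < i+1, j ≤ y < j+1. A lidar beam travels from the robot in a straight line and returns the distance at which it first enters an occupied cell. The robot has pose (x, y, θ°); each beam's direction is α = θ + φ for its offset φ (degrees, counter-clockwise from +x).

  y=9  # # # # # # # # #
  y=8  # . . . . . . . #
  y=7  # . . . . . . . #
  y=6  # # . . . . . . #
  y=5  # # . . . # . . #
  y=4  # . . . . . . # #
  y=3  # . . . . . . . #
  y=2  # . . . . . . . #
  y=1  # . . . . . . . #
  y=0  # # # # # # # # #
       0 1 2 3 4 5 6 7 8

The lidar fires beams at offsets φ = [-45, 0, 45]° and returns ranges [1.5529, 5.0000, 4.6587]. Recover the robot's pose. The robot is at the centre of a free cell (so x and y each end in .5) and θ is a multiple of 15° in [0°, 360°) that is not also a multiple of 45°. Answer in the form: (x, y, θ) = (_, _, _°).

(x, y, θ) = (3.5, 5.5, 240°)

Enumerate (i+0.5, j+0.5, θ) over the 52 free cells and 16 admissible headings. For each, cast all 3 beams and compare to the given ranges.
  (7.5, 6.5, 105°): beam 1 = 1.0000 ≠ 1.5529 ✗
  (7.5, 2.5, 150°): beam 2 = 6.3509 ≠ 5.0000 ✗
  (5.5, 7.5, 210°): beam 1 = 4.6587 ≠ 1.5529 ✗
  (6.5, 2.5, 210°): beam 1 = 5.6940 ≠ 1.5529 ✗
  (7.5, 7.5, 30°): beam 1 = 0.5176 ≠ 1.5529 ✗
  …
  (3.5, 5.5, 240°): r_1=1.5529, r_2=5.0000, r_3=4.6587 — all match ✓
Only this pose fits every beam.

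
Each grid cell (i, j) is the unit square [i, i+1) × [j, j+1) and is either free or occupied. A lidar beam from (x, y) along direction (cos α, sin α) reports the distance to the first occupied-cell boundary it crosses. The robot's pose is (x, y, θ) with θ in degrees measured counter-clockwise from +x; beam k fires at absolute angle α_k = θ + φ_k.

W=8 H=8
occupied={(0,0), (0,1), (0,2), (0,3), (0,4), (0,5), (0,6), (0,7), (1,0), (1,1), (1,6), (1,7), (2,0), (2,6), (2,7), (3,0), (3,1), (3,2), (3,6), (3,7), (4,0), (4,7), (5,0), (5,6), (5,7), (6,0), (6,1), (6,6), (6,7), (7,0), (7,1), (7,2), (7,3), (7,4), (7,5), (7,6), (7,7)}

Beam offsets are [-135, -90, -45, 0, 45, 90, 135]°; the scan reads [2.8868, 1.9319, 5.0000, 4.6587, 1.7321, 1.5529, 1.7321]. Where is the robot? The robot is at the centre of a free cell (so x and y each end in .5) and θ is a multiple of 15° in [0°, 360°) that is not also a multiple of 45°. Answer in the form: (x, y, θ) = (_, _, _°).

Candidates: 27 free-cell centres × 16 headings = 432 poses. Raycast each; keep the one whose scan matches to 4 dp.
  (5.5, 2.5, 120°): beam 1 = 1.5529 ≠ 2.8868 ✗
  (2.5, 1.5, 150°): beam 1 = 0.5176 ≠ 2.8868 ✗
  (2.5, 4.5, 240°): beam 1 = 1.5529 ≠ 2.8868 ✗
  (2.5, 5.5, 285°): beam 1 = 1.0000 ≠ 2.8868 ✗
  (5.5, 4.5, 75°): beam 2 = 1.5529 ≠ 1.9319 ✗
  …
  (2.5, 4.5, 15°): r_1=2.8868, r_2=1.9319, r_3=5.0000, r_4=4.6587, r_5=1.7321, r_6=1.5529, r_7=1.7321 — all match ✓
No second candidate reproduces the full scan.

(x, y, θ) = (2.5, 4.5, 15°)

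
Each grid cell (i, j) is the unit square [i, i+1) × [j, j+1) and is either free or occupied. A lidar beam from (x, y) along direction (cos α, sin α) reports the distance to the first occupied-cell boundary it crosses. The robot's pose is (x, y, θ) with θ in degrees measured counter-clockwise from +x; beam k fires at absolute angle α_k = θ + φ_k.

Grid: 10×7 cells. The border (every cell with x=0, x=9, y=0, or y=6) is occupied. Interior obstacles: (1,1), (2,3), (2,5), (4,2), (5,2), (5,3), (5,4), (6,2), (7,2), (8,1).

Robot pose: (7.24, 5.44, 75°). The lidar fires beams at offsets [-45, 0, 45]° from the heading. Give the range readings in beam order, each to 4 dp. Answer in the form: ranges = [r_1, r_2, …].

ranges = [1.1200, 0.5798, 0.6466]

beam 1: φ=-45°, α=30°
  d=(0.8660,0.5000)  start (7,5)  tX=0.8776 tY=1.1200  stride 1/|dx|=1.1547 1/|dy|=2.0000
    cross x-line → (8,5), t=0.8776
    cross y-line → (8,6), t=1.1200 (wall)
  → r_1 = 1.1200
beam 2: φ=0°, α=75°
  d=(0.2588,0.9659)  start (7,5)  tX=2.9364 tY=0.5798  stride 1/|dx|=3.8637 1/|dy|=1.0353
    cross y-line → (7,6), t=0.5798 (wall)
  → r_2 = 0.5798
beam 3: φ=45°, α=120°
  d=(-0.5000,0.8660)  start (7,5)  tX=0.4800 tY=0.6466  stride 1/|dx|=2.0000 1/|dy|=1.1547
    cross x-line → (6,5), t=0.4800
    cross y-line → (6,6), t=0.6466 (wall)
  → r_3 = 0.6466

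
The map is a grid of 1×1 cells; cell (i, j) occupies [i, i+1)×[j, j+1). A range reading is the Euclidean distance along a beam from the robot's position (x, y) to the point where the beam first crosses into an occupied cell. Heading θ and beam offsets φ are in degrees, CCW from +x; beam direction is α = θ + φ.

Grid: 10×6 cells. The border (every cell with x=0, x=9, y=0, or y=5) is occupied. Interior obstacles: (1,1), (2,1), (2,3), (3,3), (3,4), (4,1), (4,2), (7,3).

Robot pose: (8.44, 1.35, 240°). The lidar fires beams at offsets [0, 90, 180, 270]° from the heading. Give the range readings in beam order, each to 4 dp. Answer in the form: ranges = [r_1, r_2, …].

beam 1: φ=0°, α=240°
  direction (-0.5000, -0.8660); cell (8,1); t to first gridline: x 0.8800, y 0.4041 (then +2.0000 / +1.1547)
    (8,0) via y @ 0.4041  # hit
  → r_1 = 0.4041
beam 2: φ=90°, α=330°
  direction (0.8660, -0.5000); cell (8,1); t to first gridline: x 0.6466, y 0.7000 (then +1.1547 / +2.0000)
    (9,1) via x @ 0.6466  # hit
  → r_2 = 0.6466
beam 3: φ=180°, α=60°
  direction (0.5000, 0.8660); cell (8,1); t to first gridline: x 1.1200, y 0.7506 (then +2.0000 / +1.1547)
    (8,2) via y @ 0.7506
    (9,2) via x @ 1.1200  # hit
  → r_3 = 1.1200
beam 4: φ=270°, α=150°
  direction (-0.8660, 0.5000); cell (8,1); t to first gridline: x 0.5081, y 1.3000 (then +1.1547 / +2.0000)
    (7,1) via x @ 0.5081
    (7,2) via y @ 1.3000
    (6,2) via x @ 1.6628
    (5,2) via x @ 2.8175
    (5,3) via y @ 3.3000
    (4,3) via x @ 3.9722
    (3,3) via x @ 5.1269  # hit
  → r_4 = 5.1269

ranges = [0.4041, 0.6466, 1.1200, 5.1269]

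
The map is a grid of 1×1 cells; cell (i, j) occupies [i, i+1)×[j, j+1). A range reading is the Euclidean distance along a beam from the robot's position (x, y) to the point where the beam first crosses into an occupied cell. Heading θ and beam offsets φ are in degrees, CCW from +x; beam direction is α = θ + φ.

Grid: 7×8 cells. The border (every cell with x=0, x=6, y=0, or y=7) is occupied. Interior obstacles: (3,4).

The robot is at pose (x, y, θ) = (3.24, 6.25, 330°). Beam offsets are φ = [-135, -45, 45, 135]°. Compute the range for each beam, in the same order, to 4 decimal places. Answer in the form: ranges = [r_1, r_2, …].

ranges = [2.3190, 1.2941, 2.8574, 0.7765]

beam 1: φ=-135°, α=195°
  direction (-0.9659, -0.2588); cell (3,6); t to first gridline: x 0.2485, y 0.9659 (then +1.0353 / +3.8637)
    (2,6) via x @ 0.2485
    (2,5) via y @ 0.9659
    (1,5) via x @ 1.2837
    (0,5) via x @ 2.3190  # hit
  → r_1 = 2.3190
beam 2: φ=-45°, α=285°
  direction (0.2588, -0.9659); cell (3,6); t to first gridline: x 2.9364, y 0.2588 (then +3.8637 / +1.0353)
    (3,5) via y @ 0.2588
    (3,4) via y @ 1.2941  # hit
  → r_2 = 1.2941
beam 3: φ=45°, α=15°
  direction (0.9659, 0.2588); cell (3,6); t to first gridline: x 0.7868, y 2.8978 (then +1.0353 / +3.8637)
    (4,6) via x @ 0.7868
    (5,6) via x @ 1.8221
    (6,6) via x @ 2.8574  # hit
  → r_3 = 2.8574
beam 4: φ=135°, α=105°
  direction (-0.2588, 0.9659); cell (3,6); t to first gridline: x 0.9273, y 0.7765 (then +3.8637 / +1.0353)
    (3,7) via y @ 0.7765  # hit
  → r_4 = 0.7765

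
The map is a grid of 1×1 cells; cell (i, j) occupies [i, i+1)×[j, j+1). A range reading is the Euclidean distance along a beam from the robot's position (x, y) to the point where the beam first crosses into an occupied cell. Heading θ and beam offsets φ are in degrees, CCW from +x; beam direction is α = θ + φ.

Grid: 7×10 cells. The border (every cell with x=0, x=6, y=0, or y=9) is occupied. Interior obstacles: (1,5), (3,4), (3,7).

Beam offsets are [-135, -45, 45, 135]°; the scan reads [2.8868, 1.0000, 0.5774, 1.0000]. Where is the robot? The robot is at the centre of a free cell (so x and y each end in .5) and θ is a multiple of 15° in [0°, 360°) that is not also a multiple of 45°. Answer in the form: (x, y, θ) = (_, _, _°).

(x, y, θ) = (2.5, 8.5, 15°)

Enumerate (i+0.5, j+0.5, θ) over the 37 free cells and 16 admissible headings. For each, cast all 4 beams and compare to the given ranges.
  (2.5, 6.5, 15°): beam 1 = 1.0000 ≠ 2.8868 ✗
  (3.5, 2.5, 120°): beam 1 = 2.5882 ≠ 2.8868 ✗
  (4.5, 8.5, 300°): beam 1 = 1.9319 ≠ 2.8868 ✗
  (5.5, 8.5, 30°): beam 1 = 7.7646 ≠ 2.8868 ✗
  (5.5, 6.5, 15°): beam 1 = 6.3509 ≠ 2.8868 ✗
  …
  (2.5, 8.5, 15°): r_1=2.8868, r_2=1.0000, r_3=0.5774, r_4=1.0000 — all match ✓
No second candidate reproduces the full scan.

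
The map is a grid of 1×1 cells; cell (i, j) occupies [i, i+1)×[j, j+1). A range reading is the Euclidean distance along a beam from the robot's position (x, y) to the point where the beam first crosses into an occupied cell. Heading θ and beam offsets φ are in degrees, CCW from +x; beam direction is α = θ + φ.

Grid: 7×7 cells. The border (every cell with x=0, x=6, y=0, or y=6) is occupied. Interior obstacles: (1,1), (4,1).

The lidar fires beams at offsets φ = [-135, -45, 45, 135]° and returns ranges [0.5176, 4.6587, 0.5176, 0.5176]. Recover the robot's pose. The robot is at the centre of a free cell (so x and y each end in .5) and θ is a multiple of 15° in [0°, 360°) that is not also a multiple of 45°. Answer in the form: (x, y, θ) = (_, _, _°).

The pose lattice has 23·16 = 368 candidates. Test each by forward raycasting.
  (4.5, 4.5, 120°): beam 1 = 1.5529 ≠ 0.5176 ✗
  (4.5, 4.5, 195°): beam 1 = 1.7321 ≠ 0.5176 ✗
  (4.5, 2.5, 75°): beam 1 = 0.5774 ≠ 0.5176 ✗
  …
  (5.5, 1.5, 150°): r_1=0.5176, r_2=4.6587, r_3=0.5176, r_4=0.5176 — all match ✓
Unique over the lattice → pose = (5.5, 1.5, 150°).

(x, y, θ) = (5.5, 1.5, 150°)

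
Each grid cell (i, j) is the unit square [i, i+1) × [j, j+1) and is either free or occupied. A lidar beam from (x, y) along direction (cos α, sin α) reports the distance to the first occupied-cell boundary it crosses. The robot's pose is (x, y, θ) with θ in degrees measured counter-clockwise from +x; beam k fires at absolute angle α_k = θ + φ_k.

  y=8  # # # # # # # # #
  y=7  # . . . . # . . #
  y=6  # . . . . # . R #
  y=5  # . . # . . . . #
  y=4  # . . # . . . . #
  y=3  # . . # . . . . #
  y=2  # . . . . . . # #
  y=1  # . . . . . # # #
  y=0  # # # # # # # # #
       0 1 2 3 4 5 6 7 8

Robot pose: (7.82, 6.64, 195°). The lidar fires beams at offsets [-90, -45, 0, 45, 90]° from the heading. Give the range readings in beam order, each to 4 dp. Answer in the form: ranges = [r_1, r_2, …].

ranges = [1.4080, 2.1016, 1.8842, 6.5125, 0.6955]

beam 1: φ=-90°, α=105°
  d=(-0.2588,0.9659)  start (7,6)  tX=3.1682 tY=0.3727  stride 1/|dx|=3.8637 1/|dy|=1.0353
    cross y-line → (7,7), t=0.3727
    cross y-line → (7,8), t=1.4080 (wall)
  → r_1 = 1.4080
beam 2: φ=-45°, α=150°
  d=(-0.8660,0.5000)  start (7,6)  tX=0.9469 tY=0.7200  stride 1/|dx|=1.1547 1/|dy|=2.0000
    cross y-line → (7,7), t=0.7200
    cross x-line → (6,7), t=0.9469
    cross x-line → (5,7), t=2.1016 (wall)
  → r_2 = 2.1016
beam 3: φ=0°, α=195°
  d=(-0.9659,-0.2588)  start (7,6)  tX=0.8489 tY=2.4728  stride 1/|dx|=1.0353 1/|dy|=3.8637
    cross x-line → (6,6), t=0.8489
    cross x-line → (5,6), t=1.8842 (wall)
  → r_3 = 1.8842
beam 4: φ=45°, α=240°
  d=(-0.5000,-0.8660)  start (7,6)  tX=1.6400 tY=0.7390  stride 1/|dx|=2.0000 1/|dy|=1.1547
    cross y-line → (7,5), t=0.7390
    cross x-line → (6,5), t=1.6400
    cross y-line → (6,4), t=1.8937
    cross y-line → (6,3), t=3.0484
    cross x-line → (5,3), t=3.6400
    cross y-line → (5,2), t=4.2031
    cross y-line → (5,1), t=5.3578
    cross x-line → (4,1), t=5.6400
    cross y-line → (4,0), t=6.5125 (wall)
  → r_4 = 6.5125
beam 5: φ=90°, α=285°
  d=(0.2588,-0.9659)  start (7,6)  tX=0.6955 tY=0.6626  stride 1/|dx|=3.8637 1/|dy|=1.0353
    cross y-line → (7,5), t=0.6626
    cross x-line → (8,5), t=0.6955 (wall)
  → r_5 = 0.6955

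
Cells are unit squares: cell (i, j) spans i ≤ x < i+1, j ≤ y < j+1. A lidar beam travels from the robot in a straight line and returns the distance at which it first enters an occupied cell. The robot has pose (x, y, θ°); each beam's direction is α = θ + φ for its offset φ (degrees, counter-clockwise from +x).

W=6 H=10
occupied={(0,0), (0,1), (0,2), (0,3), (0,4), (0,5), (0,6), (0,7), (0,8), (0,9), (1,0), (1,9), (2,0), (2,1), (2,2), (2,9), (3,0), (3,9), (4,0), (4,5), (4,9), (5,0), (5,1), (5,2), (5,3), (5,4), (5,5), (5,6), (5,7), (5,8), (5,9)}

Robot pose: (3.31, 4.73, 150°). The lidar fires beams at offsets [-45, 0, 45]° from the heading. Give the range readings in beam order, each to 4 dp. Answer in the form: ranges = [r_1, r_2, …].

beam 1: φ=-45°, α=105°
  cosα=-0.2588 sinα=0.9659 | (3,4) | tMaxX 1.1977 tMaxY 0.2795 | tΔX 3.8637 tΔY 1.0353
    t=0.2795 [y] (3,5)
    t=1.1977 [x] (2,5)
    t=1.3148 [y] (2,6)
    t=2.3501 [y] (2,7)
    t=3.3854 [y] (2,8)
    t=4.4206 [y] (2,9) — stop
  → r_1 = 4.4206
beam 2: φ=0°, α=150°
  cosα=-0.8660 sinα=0.5000 | (3,4) | tMaxX 0.3580 tMaxY 0.5400 | tΔX 1.1547 tΔY 2.0000
    t=0.3580 [x] (2,4)
    t=0.5400 [y] (2,5)
    t=1.5127 [x] (1,5)
    t=2.5400 [y] (1,6)
    t=2.6674 [x] (0,6) — stop
  → r_2 = 2.6674
beam 3: φ=45°, α=195°
  cosα=-0.9659 sinα=-0.2588 | (3,4) | tMaxX 0.3209 tMaxY 2.8205 | tΔX 1.0353 tΔY 3.8637
    t=0.3209 [x] (2,4)
    t=1.3562 [x] (1,4)
    t=2.3915 [x] (0,4) — stop
  → r_3 = 2.3915

ranges = [4.4206, 2.6674, 2.3915]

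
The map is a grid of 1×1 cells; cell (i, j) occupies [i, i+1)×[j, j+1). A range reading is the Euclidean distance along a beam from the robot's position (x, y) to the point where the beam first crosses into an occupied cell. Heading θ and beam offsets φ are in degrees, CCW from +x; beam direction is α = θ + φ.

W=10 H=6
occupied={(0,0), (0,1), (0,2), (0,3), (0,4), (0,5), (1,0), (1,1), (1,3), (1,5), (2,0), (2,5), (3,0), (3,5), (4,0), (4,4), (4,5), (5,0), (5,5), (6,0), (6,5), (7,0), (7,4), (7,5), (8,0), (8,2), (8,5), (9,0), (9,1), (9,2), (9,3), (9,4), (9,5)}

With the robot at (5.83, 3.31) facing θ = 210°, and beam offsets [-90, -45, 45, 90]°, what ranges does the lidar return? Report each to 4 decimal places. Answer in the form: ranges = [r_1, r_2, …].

beam 1: φ=-90°, α=120°
  dir = (cos 120°, sin 120°) = (-0.5000, 0.8660); from cell (5,3)
  next x-line at t=1.6600, next y-line at t=0.7967; Δt_x=2.0000, Δt_y=1.1547
    y: enter (5,4) at t=0.7967
    x: enter (4,4) at t=1.6600 ← occupied
  → r_1 = 1.6600
beam 2: φ=-45°, α=165°
  dir = (cos 165°, sin 165°) = (-0.9659, 0.2588); from cell (5,3)
  next x-line at t=0.8593, next y-line at t=2.6660; Δt_x=1.0353, Δt_y=3.8637
    x: enter (4,3) at t=0.8593
    x: enter (3,3) at t=1.8946
    y: enter (3,4) at t=2.6660
    x: enter (2,4) at t=2.9298
    x: enter (1,4) at t=3.9651
    x: enter (0,4) at t=5.0004 ← occupied
  → r_2 = 5.0004
beam 3: φ=45°, α=255°
  dir = (cos 255°, sin 255°) = (-0.2588, -0.9659); from cell (5,3)
  next x-line at t=3.2069, next y-line at t=0.3209; Δt_x=3.8637, Δt_y=1.0353
    y: enter (5,2) at t=0.3209
    y: enter (5,1) at t=1.3562
    y: enter (5,0) at t=2.3915 ← occupied
  → r_3 = 2.3915
beam 4: φ=90°, α=300°
  dir = (cos 300°, sin 300°) = (0.5000, -0.8660); from cell (5,3)
  next x-line at t=0.3400, next y-line at t=0.3580; Δt_x=2.0000, Δt_y=1.1547
    x: enter (6,3) at t=0.3400
    y: enter (6,2) at t=0.3580
    y: enter (6,1) at t=1.5127
    x: enter (7,1) at t=2.3400
    y: enter (7,0) at t=2.6674 ← occupied
  → r_4 = 2.6674

ranges = [1.6600, 5.0004, 2.3915, 2.6674]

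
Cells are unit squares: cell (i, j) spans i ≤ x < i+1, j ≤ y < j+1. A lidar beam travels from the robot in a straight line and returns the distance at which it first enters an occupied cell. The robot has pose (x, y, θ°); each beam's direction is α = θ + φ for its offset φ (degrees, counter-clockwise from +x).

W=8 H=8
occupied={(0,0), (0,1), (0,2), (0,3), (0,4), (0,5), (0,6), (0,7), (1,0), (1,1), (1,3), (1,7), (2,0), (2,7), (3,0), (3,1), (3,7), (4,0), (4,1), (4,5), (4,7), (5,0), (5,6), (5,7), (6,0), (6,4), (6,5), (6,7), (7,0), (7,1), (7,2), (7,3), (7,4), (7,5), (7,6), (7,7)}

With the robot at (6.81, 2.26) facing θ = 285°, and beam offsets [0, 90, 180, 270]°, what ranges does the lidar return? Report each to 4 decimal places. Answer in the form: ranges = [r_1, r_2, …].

ranges = [0.7341, 0.1967, 1.8014, 1.8738]

beam 1: φ=0°, α=285°
  dir = (cos 285°, sin 285°) = (0.2588, -0.9659); from cell (6,2)
  next x-line at t=0.7341, next y-line at t=0.2692; Δt_x=3.8637, Δt_y=1.0353
    y: enter (6,1) at t=0.2692
    x: enter (7,1) at t=0.7341 ← occupied
  → r_1 = 0.7341
beam 2: φ=90°, α=15°
  dir = (cos 15°, sin 15°) = (0.9659, 0.2588); from cell (6,2)
  next x-line at t=0.1967, next y-line at t=2.8591; Δt_x=1.0353, Δt_y=3.8637
    x: enter (7,2) at t=0.1967 ← occupied
  → r_2 = 0.1967
beam 3: φ=180°, α=105°
  dir = (cos 105°, sin 105°) = (-0.2588, 0.9659); from cell (6,2)
  next x-line at t=3.1296, next y-line at t=0.7661; Δt_x=3.8637, Δt_y=1.0353
    y: enter (6,3) at t=0.7661
    y: enter (6,4) at t=1.8014 ← occupied
  → r_3 = 1.8014
beam 4: φ=270°, α=195°
  dir = (cos 195°, sin 195°) = (-0.9659, -0.2588); from cell (6,2)
  next x-line at t=0.8386, next y-line at t=1.0046; Δt_x=1.0353, Δt_y=3.8637
    x: enter (5,2) at t=0.8386
    y: enter (5,1) at t=1.0046
    x: enter (4,1) at t=1.8738 ← occupied
  → r_4 = 1.8738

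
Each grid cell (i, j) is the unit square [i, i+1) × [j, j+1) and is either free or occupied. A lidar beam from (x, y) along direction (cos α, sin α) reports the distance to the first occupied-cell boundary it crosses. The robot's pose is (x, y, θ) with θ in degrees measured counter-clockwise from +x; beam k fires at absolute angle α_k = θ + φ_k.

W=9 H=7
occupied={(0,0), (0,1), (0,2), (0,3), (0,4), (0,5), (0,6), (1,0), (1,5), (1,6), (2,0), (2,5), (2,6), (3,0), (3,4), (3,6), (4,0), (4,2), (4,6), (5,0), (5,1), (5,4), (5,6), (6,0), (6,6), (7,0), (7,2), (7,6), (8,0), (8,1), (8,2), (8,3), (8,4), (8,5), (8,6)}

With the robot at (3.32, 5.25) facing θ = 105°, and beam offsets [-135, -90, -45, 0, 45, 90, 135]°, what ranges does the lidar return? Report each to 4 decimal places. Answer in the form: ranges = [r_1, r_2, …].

beam 1: φ=-135°, α=330°
  direction (0.8660, -0.5000); cell (3,5); t to first gridline: x 0.7852, y 0.5000 (then +1.1547 / +2.0000)
    (3,4) via y @ 0.5000  # hit
  → r_1 = 0.5000
beam 2: φ=-90°, α=15°
  direction (0.9659, 0.2588); cell (3,5); t to first gridline: x 0.7040, y 2.8978 (then +1.0353 / +3.8637)
    (4,5) via x @ 0.7040
    (5,5) via x @ 1.7393
    (6,5) via x @ 2.7745
    (6,6) via y @ 2.8978  # hit
  → r_2 = 2.8978
beam 3: φ=-45°, α=60°
  direction (0.5000, 0.8660); cell (3,5); t to first gridline: x 1.3600, y 0.8660 (then +2.0000 / +1.1547)
    (3,6) via y @ 0.8660  # hit
  → r_3 = 0.8660
beam 4: φ=0°, α=105°
  direction (-0.2588, 0.9659); cell (3,5); t to first gridline: x 1.2364, y 0.7765 (then +3.8637 / +1.0353)
    (3,6) via y @ 0.7765  # hit
  → r_4 = 0.7765
beam 5: φ=45°, α=150°
  direction (-0.8660, 0.5000); cell (3,5); t to first gridline: x 0.3695, y 1.5000 (then +1.1547 / +2.0000)
    (2,5) via x @ 0.3695  # hit
  → r_5 = 0.3695
beam 6: φ=90°, α=195°
  direction (-0.9659, -0.2588); cell (3,5); t to first gridline: x 0.3313, y 0.9659 (then +1.0353 / +3.8637)
    (2,5) via x @ 0.3313  # hit
  → r_6 = 0.3313
beam 7: φ=135°, α=240°
  direction (-0.5000, -0.8660); cell (3,5); t to first gridline: x 0.6400, y 0.2887 (then +2.0000 / +1.1547)
    (3,4) via y @ 0.2887  # hit
  → r_7 = 0.2887

ranges = [0.5000, 2.8978, 0.8660, 0.7765, 0.3695, 0.3313, 0.2887]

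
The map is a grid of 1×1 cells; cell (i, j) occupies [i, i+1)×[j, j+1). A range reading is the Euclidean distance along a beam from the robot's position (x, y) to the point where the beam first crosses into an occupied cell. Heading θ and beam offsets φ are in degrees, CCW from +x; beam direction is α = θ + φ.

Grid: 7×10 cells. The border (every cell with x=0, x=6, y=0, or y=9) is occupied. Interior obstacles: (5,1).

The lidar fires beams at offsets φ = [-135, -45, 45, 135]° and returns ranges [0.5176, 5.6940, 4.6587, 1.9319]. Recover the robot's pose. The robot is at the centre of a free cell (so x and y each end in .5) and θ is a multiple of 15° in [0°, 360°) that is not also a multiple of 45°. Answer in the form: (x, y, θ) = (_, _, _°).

(x, y, θ) = (1.5, 6.5, 330°)

Enumerate (i+0.5, j+0.5, θ) over the 39 free cells and 16 admissible headings. For each, cast all 4 beams and compare to the given ranges.
  (5.5, 6.5, 255°): beam 1 = 2.8868 ≠ 0.5176 ✗
  (3.5, 1.5, 105°): beam 1 = 1.0000 ≠ 0.5176 ✗
  (2.5, 5.5, 60°): beam 1 = 4.6587 ≠ 0.5176 ✗
  …
  (1.5, 6.5, 330°): r_1=0.5176, r_2=5.6940, r_3=4.6587, r_4=1.9319 — all match ✓
Only this pose fits every beam.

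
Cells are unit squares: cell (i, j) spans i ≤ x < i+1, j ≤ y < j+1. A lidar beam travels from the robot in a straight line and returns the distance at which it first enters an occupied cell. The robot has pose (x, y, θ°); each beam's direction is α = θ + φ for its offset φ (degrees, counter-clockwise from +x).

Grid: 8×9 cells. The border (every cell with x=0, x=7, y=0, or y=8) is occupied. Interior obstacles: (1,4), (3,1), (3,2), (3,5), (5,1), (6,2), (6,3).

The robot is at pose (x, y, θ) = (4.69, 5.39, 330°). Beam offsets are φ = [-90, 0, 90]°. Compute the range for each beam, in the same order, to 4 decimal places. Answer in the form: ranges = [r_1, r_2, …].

ranges = [2.7597, 2.6674, 3.0138]

beam 1: φ=-90°, α=240°
  dir = (cos 240°, sin 240°) = (-0.5000, -0.8660); from cell (4,5)
  next x-line at t=1.3800, next y-line at t=0.4503; Δt_x=2.0000, Δt_y=1.1547
    y: enter (4,4) at t=0.4503
    x: enter (3,4) at t=1.3800
    y: enter (3,3) at t=1.6050
    y: enter (3,2) at t=2.7597 ← occupied
  → r_1 = 2.7597
beam 2: φ=0°, α=330°
  dir = (cos 330°, sin 330°) = (0.8660, -0.5000); from cell (4,5)
  next x-line at t=0.3580, next y-line at t=0.7800; Δt_x=1.1547, Δt_y=2.0000
    x: enter (5,5) at t=0.3580
    y: enter (5,4) at t=0.7800
    x: enter (6,4) at t=1.5127
    x: enter (7,4) at t=2.6674 ← occupied
  → r_2 = 2.6674
beam 3: φ=90°, α=60°
  dir = (cos 60°, sin 60°) = (0.5000, 0.8660); from cell (4,5)
  next x-line at t=0.6200, next y-line at t=0.7044; Δt_x=2.0000, Δt_y=1.1547
    x: enter (5,5) at t=0.6200
    y: enter (5,6) at t=0.7044
    y: enter (5,7) at t=1.8591
    x: enter (6,7) at t=2.6200
    y: enter (6,8) at t=3.0138 ← occupied
  → r_3 = 3.0138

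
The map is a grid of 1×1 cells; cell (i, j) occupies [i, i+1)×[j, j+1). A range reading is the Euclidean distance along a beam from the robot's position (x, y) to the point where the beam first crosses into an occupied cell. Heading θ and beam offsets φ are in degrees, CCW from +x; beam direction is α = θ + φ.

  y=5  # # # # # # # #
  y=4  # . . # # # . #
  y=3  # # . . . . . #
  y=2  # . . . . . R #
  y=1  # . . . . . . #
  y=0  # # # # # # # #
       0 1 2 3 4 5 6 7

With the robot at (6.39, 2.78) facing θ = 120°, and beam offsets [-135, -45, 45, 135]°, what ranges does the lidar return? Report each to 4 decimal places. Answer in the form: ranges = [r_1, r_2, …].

ranges = [0.6315, 2.2983, 4.5449, 1.8428]

beam 1: φ=-135°, α=345°
  cosα=0.9659 sinα=-0.2588 | (6,2) | tMaxX 0.6315 tMaxY 3.0137 | tΔX 1.0353 tΔY 3.8637
    t=0.6315 [x] (7,2) — stop
  → r_1 = 0.6315
beam 2: φ=-45°, α=75°
  cosα=0.2588 sinα=0.9659 | (6,2) | tMaxX 2.3569 tMaxY 0.2278 | tΔX 3.8637 tΔY 1.0353
    t=0.2278 [y] (6,3)
    t=1.2630 [y] (6,4)
    t=2.2983 [y] (6,5) — stop
  → r_2 = 2.2983
beam 3: φ=45°, α=165°
  cosα=-0.9659 sinα=0.2588 | (6,2) | tMaxX 0.4038 tMaxY 0.8500 | tΔX 1.0353 tΔY 3.8637
    t=0.4038 [x] (5,2)
    t=0.8500 [y] (5,3)
    t=1.4390 [x] (4,3)
    t=2.4743 [x] (3,3)
    t=3.5096 [x] (2,3)
    t=4.5449 [x] (1,3) — stop
  → r_3 = 4.5449
beam 4: φ=135°, α=255°
  cosα=-0.2588 sinα=-0.9659 | (6,2) | tMaxX 1.5068 tMaxY 0.8075 | tΔX 3.8637 tΔY 1.0353
    t=0.8075 [y] (6,1)
    t=1.5068 [x] (5,1)
    t=1.8428 [y] (5,0) — stop
  → r_4 = 1.8428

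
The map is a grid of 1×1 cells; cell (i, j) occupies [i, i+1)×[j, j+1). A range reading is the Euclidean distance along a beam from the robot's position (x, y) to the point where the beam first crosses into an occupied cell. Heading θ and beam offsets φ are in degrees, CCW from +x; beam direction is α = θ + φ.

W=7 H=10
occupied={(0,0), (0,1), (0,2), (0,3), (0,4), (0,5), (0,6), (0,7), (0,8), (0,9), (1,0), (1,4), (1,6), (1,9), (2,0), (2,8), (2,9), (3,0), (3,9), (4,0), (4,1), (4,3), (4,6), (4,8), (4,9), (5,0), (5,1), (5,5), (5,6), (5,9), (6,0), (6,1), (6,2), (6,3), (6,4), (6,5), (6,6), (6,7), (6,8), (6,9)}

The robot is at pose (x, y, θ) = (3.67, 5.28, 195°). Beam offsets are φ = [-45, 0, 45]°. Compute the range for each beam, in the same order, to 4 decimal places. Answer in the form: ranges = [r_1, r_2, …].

beam 1: φ=-45°, α=150°
  dir = (cos 150°, sin 150°) = (-0.8660, 0.5000); from cell (3,5)
  next x-line at t=0.7736, next y-line at t=1.4400; Δt_x=1.1547, Δt_y=2.0000
    x: enter (2,5) at t=0.7736
    y: enter (2,6) at t=1.4400
    x: enter (1,6) at t=1.9283 ← occupied
  → r_1 = 1.9283
beam 2: φ=0°, α=195°
  dir = (cos 195°, sin 195°) = (-0.9659, -0.2588); from cell (3,5)
  next x-line at t=0.6936, next y-line at t=1.0818; Δt_x=1.0353, Δt_y=3.8637
    x: enter (2,5) at t=0.6936
    y: enter (2,4) at t=1.0818
    x: enter (1,4) at t=1.7289 ← occupied
  → r_2 = 1.7289
beam 3: φ=45°, α=240°
  dir = (cos 240°, sin 240°) = (-0.5000, -0.8660); from cell (3,5)
  next x-line at t=1.3400, next y-line at t=0.3233; Δt_x=2.0000, Δt_y=1.1547
    y: enter (3,4) at t=0.3233
    x: enter (2,4) at t=1.3400
    y: enter (2,3) at t=1.4780
    y: enter (2,2) at t=2.6327
    x: enter (1,2) at t=3.3400
    y: enter (1,1) at t=3.7874
    y: enter (1,0) at t=4.9421 ← occupied
  → r_3 = 4.9421

ranges = [1.9283, 1.7289, 4.9421]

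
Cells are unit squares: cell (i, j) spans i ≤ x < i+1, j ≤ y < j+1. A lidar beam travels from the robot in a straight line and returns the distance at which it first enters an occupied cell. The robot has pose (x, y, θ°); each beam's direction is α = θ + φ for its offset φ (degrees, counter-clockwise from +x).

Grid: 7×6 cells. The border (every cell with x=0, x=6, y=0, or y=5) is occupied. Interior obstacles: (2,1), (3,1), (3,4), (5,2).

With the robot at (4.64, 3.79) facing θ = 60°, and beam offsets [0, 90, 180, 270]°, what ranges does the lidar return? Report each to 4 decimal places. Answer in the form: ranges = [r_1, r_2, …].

ranges = [1.3972, 0.7390, 2.0669, 1.5704]

beam 1: φ=0°, α=60°
  direction (0.5000, 0.8660); cell (4,3); t to first gridline: x 0.7200, y 0.2425 (then +2.0000 / +1.1547)
    (4,4) via y @ 0.2425
    (5,4) via x @ 0.7200
    (5,5) via y @ 1.3972  # hit
  → r_1 = 1.3972
beam 2: φ=90°, α=150°
  direction (-0.8660, 0.5000); cell (4,3); t to first gridline: x 0.7390, y 0.4200 (then +1.1547 / +2.0000)
    (4,4) via y @ 0.4200
    (3,4) via x @ 0.7390  # hit
  → r_2 = 0.7390
beam 3: φ=180°, α=240°
  direction (-0.5000, -0.8660); cell (4,3); t to first gridline: x 1.2800, y 0.9122 (then +2.0000 / +1.1547)
    (4,2) via y @ 0.9122
    (3,2) via x @ 1.2800
    (3,1) via y @ 2.0669  # hit
  → r_3 = 2.0669
beam 4: φ=270°, α=330°
  direction (0.8660, -0.5000); cell (4,3); t to first gridline: x 0.4157, y 1.5800 (then +1.1547 / +2.0000)
    (5,3) via x @ 0.4157
    (6,3) via x @ 1.5704  # hit
  → r_4 = 1.5704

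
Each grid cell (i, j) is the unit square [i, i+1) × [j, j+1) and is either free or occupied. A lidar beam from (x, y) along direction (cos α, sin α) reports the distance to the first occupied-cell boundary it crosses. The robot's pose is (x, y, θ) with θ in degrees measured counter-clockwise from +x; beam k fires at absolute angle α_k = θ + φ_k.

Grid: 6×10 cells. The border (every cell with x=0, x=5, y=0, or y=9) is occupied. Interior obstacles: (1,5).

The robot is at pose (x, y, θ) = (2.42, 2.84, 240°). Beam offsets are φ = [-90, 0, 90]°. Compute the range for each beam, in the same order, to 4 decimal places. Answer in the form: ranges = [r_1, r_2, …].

ranges = [1.6397, 2.1246, 2.9791]

beam 1: φ=-90°, α=150°
  d=(-0.8660,0.5000)  start (2,2)  tX=0.4850 tY=0.3200  stride 1/|dx|=1.1547 1/|dy|=2.0000
    cross y-line → (2,3), t=0.3200
    cross x-line → (1,3), t=0.4850
    cross x-line → (0,3), t=1.6397 (wall)
  → r_1 = 1.6397
beam 2: φ=0°, α=240°
  d=(-0.5000,-0.8660)  start (2,2)  tX=0.8400 tY=0.9699  stride 1/|dx|=2.0000 1/|dy|=1.1547
    cross x-line → (1,2), t=0.8400
    cross y-line → (1,1), t=0.9699
    cross y-line → (1,0), t=2.1246 (wall)
  → r_2 = 2.1246
beam 3: φ=90°, α=330°
  d=(0.8660,-0.5000)  start (2,2)  tX=0.6697 tY=1.6800  stride 1/|dx|=1.1547 1/|dy|=2.0000
    cross x-line → (3,2), t=0.6697
    cross y-line → (3,1), t=1.6800
    cross x-line → (4,1), t=1.8244
    cross x-line → (5,1), t=2.9791 (wall)
  → r_3 = 2.9791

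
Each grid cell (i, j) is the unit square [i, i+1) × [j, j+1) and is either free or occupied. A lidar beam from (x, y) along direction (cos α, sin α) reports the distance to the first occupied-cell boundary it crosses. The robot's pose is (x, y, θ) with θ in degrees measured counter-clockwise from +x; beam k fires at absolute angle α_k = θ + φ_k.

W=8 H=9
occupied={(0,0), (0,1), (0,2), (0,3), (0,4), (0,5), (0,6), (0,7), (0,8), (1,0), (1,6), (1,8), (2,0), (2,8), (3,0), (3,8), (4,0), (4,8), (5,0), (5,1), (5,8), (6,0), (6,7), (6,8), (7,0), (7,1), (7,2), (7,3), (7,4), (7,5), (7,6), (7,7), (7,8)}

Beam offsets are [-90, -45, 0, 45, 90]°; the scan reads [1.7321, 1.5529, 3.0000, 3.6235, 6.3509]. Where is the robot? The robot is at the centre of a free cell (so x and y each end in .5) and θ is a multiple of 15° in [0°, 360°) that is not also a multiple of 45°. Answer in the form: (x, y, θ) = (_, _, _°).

(x, y, θ) = (4.5, 6.5, 150°)

Enumerate (i+0.5, j+0.5, θ) over the 39 free cells and 16 admissible headings. For each, cast all 5 beams and compare to the given ranges.
  (2.5, 4.5, 120°): beam 1 = 5.0000 ≠ 1.7321 ✗
  (1.5, 4.5, 150°): beam 1 = 4.0415 ≠ 1.7321 ✗
  (4.5, 4.5, 150°): beam 1 = 3.0000 ≠ 1.7321 ✗
  …
  (4.5, 6.5, 150°): r_1=1.7321, r_2=1.5529, r_3=3.0000, r_4=3.6235, r_5=6.3509 — all match ✓
No second candidate reproduces the full scan.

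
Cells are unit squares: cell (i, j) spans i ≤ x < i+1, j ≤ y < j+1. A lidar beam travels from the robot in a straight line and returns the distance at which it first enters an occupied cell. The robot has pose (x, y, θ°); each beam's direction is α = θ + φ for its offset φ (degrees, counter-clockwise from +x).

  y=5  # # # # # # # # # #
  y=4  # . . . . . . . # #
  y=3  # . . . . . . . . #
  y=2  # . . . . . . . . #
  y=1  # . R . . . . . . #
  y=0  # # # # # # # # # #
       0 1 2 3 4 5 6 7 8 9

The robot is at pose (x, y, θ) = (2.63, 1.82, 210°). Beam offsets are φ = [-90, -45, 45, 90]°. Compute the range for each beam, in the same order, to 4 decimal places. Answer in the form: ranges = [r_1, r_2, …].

beam 1: φ=-90°, α=120°
  dir = (cos 120°, sin 120°) = (-0.5000, 0.8660); from cell (2,1)
  next x-line at t=1.2600, next y-line at t=0.2078; Δt_x=2.0000, Δt_y=1.1547
    y: enter (2,2) at t=0.2078
    x: enter (1,2) at t=1.2600
    y: enter (1,3) at t=1.3625
    y: enter (1,4) at t=2.5172
    x: enter (0,4) at t=3.2600 ← occupied
  → r_1 = 3.2600
beam 2: φ=-45°, α=165°
  dir = (cos 165°, sin 165°) = (-0.9659, 0.2588); from cell (2,1)
  next x-line at t=0.6522, next y-line at t=0.6955; Δt_x=1.0353, Δt_y=3.8637
    x: enter (1,1) at t=0.6522
    y: enter (1,2) at t=0.6955
    x: enter (0,2) at t=1.6875 ← occupied
  → r_2 = 1.6875
beam 3: φ=45°, α=255°
  dir = (cos 255°, sin 255°) = (-0.2588, -0.9659); from cell (2,1)
  next x-line at t=2.4341, next y-line at t=0.8489; Δt_x=3.8637, Δt_y=1.0353
    y: enter (2,0) at t=0.8489 ← occupied
  → r_3 = 0.8489
beam 4: φ=90°, α=300°
  dir = (cos 300°, sin 300°) = (0.5000, -0.8660); from cell (2,1)
  next x-line at t=0.7400, next y-line at t=0.9469; Δt_x=2.0000, Δt_y=1.1547
    x: enter (3,1) at t=0.7400
    y: enter (3,0) at t=0.9469 ← occupied
  → r_4 = 0.9469

ranges = [3.2600, 1.6875, 0.8489, 0.9469]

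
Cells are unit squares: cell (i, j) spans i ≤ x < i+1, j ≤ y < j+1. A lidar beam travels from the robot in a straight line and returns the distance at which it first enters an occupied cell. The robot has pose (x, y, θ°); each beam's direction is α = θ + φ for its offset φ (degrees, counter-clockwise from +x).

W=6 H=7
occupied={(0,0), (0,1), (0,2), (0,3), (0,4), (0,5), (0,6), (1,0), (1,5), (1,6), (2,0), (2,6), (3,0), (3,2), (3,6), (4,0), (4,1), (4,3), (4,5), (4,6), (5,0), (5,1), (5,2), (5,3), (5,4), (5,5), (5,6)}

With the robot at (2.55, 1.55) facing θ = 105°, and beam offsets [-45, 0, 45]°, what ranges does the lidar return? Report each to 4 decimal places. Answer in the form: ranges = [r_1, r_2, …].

beam 1: φ=-45°, α=60°
  dir = (cos 60°, sin 60°) = (0.5000, 0.8660); from cell (2,1)
  next x-line at t=0.9000, next y-line at t=0.5196; Δt_x=2.0000, Δt_y=1.1547
    y: enter (2,2) at t=0.5196
    x: enter (3,2) at t=0.9000 ← occupied
  → r_1 = 0.9000
beam 2: φ=0°, α=105°
  dir = (cos 105°, sin 105°) = (-0.2588, 0.9659); from cell (2,1)
  next x-line at t=2.1250, next y-line at t=0.4659; Δt_x=3.8637, Δt_y=1.0353
    y: enter (2,2) at t=0.4659
    y: enter (2,3) at t=1.5012
    x: enter (1,3) at t=2.1250
    y: enter (1,4) at t=2.5364
    y: enter (1,5) at t=3.5717 ← occupied
  → r_2 = 3.5717
beam 3: φ=45°, α=150°
  dir = (cos 150°, sin 150°) = (-0.8660, 0.5000); from cell (2,1)
  next x-line at t=0.6351, next y-line at t=0.9000; Δt_x=1.1547, Δt_y=2.0000
    x: enter (1,1) at t=0.6351
    y: enter (1,2) at t=0.9000
    x: enter (0,2) at t=1.7898 ← occupied
  → r_3 = 1.7898

ranges = [0.9000, 3.5717, 1.7898]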